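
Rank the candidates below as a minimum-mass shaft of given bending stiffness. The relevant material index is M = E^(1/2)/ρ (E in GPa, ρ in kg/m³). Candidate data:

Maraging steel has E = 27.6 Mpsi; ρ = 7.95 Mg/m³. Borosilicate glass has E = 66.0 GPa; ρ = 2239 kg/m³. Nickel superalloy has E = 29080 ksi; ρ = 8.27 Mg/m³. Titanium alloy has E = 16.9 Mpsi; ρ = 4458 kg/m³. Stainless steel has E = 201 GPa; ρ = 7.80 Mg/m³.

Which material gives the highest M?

Normalizing units and computing the index:
  maraging steel: E = 190.3 GPa, ρ = 7950 kg/m³
  borosilicate glass: E = 66.00 GPa, ρ = 2239 kg/m³
  nickel superalloy: E = 200.5 GPa, ρ = 8270 kg/m³
  titanium alloy: E = 116.5 GPa, ρ = 4458 kg/m³
  stainless steel: E = 201.0 GPa, ρ = 7800 kg/m³
  borosilicate glass: M = 3.63×10⁻³
  titanium alloy: M = 2.42×10⁻³
  stainless steel: M = 1.82×10⁻³
  maraging steel: M = 1.74×10⁻³
  nickel superalloy: M = 1.71×10⁻³
Borosilicate glass has the largest M.

borosilicate glass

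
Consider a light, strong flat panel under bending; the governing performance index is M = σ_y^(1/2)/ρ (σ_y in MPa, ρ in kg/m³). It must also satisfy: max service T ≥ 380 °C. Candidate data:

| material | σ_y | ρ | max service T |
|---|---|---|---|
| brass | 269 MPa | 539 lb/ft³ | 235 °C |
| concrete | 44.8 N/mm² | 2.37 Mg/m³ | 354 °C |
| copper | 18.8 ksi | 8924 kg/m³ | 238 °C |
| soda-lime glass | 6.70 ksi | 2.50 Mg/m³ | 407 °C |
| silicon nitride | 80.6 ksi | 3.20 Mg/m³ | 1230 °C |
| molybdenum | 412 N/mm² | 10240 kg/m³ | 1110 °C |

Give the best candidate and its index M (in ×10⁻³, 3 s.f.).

silicon nitride, M = 7.37×10⁻³

Screen on constraints: max service T ≥ 380 °C. Survivors: soda-lime glass, silicon nitride, molybdenum.
Normalizing units and computing the index:
  soda-lime glass: σ_y = 46.19 MPa, ρ = 2500 kg/m³
  silicon nitride: σ_y = 555.7 MPa, ρ = 3200 kg/m³
  molybdenum: σ_y = 412.0 MPa, ρ = 10240 kg/m³
  silicon nitride: M = 7.37×10⁻³
  soda-lime glass: M = 2.72×10⁻³
  molybdenum: M = 1.98×10⁻³
The maximum is for silicon nitride.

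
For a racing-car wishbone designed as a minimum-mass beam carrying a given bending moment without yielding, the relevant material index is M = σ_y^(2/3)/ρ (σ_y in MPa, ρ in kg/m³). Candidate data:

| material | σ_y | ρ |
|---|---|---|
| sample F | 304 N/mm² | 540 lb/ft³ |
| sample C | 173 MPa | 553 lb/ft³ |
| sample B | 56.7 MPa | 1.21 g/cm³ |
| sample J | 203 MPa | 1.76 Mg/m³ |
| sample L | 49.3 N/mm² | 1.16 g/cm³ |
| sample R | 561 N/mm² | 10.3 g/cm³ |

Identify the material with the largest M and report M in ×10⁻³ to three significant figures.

sample J, M = 19.6×10⁻³

In SI units:
  sample F: σ_y = 304.0 MPa, ρ = 8650 kg/m³
  sample C: σ_y = 173.0 MPa, ρ = 8858 kg/m³
  sample B: σ_y = 56.70 MPa, ρ = 1210 kg/m³
  sample J: σ_y = 203.0 MPa, ρ = 1760 kg/m³
  sample L: σ_y = 49.30 MPa, ρ = 1160 kg/m³
  sample R: σ_y = 561.0 MPa, ρ = 10300 kg/m³
  sample J: M = 19.6×10⁻³
  sample B: M = 12.2×10⁻³
  sample L: M = 11.6×10⁻³
  sample R: M = 6.60×10⁻³
  sample F: M = 5.23×10⁻³
  sample C: M = 3.50×10⁻³
Sample J has the largest M.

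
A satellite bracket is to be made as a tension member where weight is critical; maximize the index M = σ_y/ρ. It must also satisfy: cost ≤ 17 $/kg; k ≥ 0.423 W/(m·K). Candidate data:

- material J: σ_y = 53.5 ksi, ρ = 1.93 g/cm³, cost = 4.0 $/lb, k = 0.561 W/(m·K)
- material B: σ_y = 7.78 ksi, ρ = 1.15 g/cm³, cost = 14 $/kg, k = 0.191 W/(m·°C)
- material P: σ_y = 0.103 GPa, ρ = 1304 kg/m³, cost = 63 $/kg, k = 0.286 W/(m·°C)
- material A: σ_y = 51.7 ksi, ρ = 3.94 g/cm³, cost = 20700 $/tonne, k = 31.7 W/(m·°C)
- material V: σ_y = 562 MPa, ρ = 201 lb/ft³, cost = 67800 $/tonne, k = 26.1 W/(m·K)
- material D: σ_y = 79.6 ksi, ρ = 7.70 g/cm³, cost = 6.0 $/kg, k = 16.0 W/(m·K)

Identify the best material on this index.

Screen on constraints: cost ≤ 17 $/kg; k ≥ 0.423 W/(m·K). Survivors: material J, material D.
After converting to SI:
  material J: σ_y = 368.9 MPa, ρ = 1930 kg/m³
  material D: σ_y = 548.8 MPa, ρ = 7700 kg/m³
  material J: M = 191 kN·m/kg
  material D: M = 71.3 kN·m/kg
Material J ranks first.

material J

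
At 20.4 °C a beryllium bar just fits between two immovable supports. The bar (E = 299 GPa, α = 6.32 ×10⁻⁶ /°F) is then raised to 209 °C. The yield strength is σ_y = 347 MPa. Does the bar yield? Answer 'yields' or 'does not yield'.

yields

α = 6.32×10⁻⁶/°F × 9/5 = 11.4×10⁻⁶/K.
ΔT = 188.6 K. Constrained thermal stress σ = E·α·ΔT = 299.0×10³ MPa × 11.4×10⁻⁶ × 188.6 = 642 MPa (compressive).
Compare to σ_y = 347 MPa: σ ≥ σ_y, so it yields.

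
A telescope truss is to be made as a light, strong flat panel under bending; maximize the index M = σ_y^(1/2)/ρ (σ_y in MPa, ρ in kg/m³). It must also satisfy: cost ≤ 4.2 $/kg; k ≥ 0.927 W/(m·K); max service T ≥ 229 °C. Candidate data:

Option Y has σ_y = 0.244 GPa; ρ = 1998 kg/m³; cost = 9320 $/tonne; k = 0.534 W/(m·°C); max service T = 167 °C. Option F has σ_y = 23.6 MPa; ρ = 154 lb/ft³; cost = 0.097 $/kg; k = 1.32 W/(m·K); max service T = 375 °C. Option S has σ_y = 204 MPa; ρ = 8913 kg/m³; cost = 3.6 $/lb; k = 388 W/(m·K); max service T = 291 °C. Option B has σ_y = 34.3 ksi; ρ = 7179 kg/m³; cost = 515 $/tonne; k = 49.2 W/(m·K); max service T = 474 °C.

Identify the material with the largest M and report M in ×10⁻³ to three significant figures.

Screen on constraints: cost ≤ 4.2 $/kg; k ≥ 0.927 W/(m·K); max service T ≥ 229 °C. Survivors: option F, option B.
Convert each candidate to consistent units, then evaluate M:
  option F: σ_y = 23.60 MPa, ρ = 2467 kg/m³
  option B: σ_y = 236.5 MPa, ρ = 7179 kg/m³
  option B: M = 2.14×10⁻³
  option F: M = 1.97×10⁻³
Highest index: option B.

option B, M = 2.14×10⁻³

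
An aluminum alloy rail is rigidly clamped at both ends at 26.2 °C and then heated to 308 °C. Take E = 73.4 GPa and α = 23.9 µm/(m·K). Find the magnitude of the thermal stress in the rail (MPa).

ΔT = 281.8 K. Constrained thermal stress σ = E·α·ΔT = 73.40×10³ MPa × 23.9×10⁻⁶ × 281.8 = 494 MPa (compressive).

494 MPa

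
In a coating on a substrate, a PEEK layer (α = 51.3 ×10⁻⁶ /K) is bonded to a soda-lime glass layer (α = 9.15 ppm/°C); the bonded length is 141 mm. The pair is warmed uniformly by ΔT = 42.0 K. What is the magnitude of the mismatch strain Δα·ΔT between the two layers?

1.77×10⁻³

Δα = |51.3 − 9.15|×10⁻⁶/K = 42.1×10⁻⁶/K.
Mismatch strain = Δα·ΔT = 42.1×10⁻⁶ × 42.0 = 1.77×10⁻³.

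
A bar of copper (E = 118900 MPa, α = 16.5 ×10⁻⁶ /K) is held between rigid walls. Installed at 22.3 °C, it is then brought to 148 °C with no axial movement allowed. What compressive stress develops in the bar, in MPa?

247 MPa

E = 118900 MPa = 118.9 GPa.
ΔT = 125.7 K. Constrained thermal stress σ = E·α·ΔT = 118.9×10³ MPa × 16.5×10⁻⁶ × 125.7 = 247 MPa (compressive).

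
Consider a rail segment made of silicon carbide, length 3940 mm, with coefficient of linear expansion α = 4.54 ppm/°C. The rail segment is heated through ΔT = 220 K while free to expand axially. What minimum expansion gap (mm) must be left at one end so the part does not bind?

3.94 mm

ΔL = α·L₀·ΔT = 4.54×10⁻⁶ × 3940 mm × 220.0 K = 3.94 mm.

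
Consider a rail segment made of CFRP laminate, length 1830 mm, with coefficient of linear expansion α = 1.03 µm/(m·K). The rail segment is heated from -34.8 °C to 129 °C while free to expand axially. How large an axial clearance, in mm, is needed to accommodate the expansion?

0.309 mm

ΔT = 129 − (-34.8) = 163.8 K.
ΔL = α·L₀·ΔT = 1.03×10⁻⁶ × 1830 mm × 163.8 K = 0.309 mm.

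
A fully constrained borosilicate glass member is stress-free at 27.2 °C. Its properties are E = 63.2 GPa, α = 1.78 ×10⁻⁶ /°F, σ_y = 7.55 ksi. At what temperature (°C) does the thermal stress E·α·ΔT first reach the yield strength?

284 °C

α = 1.78×10⁻⁶/°F × 9/5 = 3.20×10⁻⁶/K.
σ_y = 7.55 ksi = 52.06 MPa.
E·α·ΔT = 52.06 MPa ⇒ ΔT = 52.06 / (63.20×10³ × 3.20×10⁻⁶) = 257.1 K.
T = 27.2 + 257.1 = 284.3 °C.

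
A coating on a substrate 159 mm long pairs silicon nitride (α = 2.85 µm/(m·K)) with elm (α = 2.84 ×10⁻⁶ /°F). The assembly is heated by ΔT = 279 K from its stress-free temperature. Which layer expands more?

elm: α = 2.84×10⁻⁶/°F × 9/5 = 5.11×10⁻⁶/K.
α(silicon nitride) = 2.85×10⁻⁶/K vs α(elm) = 5.11×10⁻⁶/K.
Higher α expands more for the same ΔT: elm.

elm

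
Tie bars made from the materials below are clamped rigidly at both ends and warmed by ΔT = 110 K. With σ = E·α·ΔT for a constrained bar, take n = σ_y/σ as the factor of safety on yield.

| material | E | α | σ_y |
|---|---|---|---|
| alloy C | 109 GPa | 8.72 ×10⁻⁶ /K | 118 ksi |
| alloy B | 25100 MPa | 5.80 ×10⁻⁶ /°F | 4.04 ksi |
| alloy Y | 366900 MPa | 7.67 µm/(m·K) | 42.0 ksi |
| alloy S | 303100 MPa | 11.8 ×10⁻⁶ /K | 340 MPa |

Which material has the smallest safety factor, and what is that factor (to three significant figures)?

Converting E to GPa, α to ×10⁻⁶/K, σ_y to MPa, then σ and n for each:
  alloy C: E = 109.0, α = 8.72, σ_y = 813.6 → σ = 105 MPa, n = 7.78
  alloy B: E = 25.10, α = 10.4, σ_y = 27.85 → σ = 28.8 MPa, n = 0.966
  alloy Y: E = 366.9, α = 7.67, σ_y = 289.6 → σ = 310 MPa, n = 0.935
  alloy S: E = 303.1, α = 11.8, σ_y = 340.0 → σ = 393 MPa, n = 0.864
Alloy S has the lowest safety factor, n = 0.864.

alloy S, n = 0.864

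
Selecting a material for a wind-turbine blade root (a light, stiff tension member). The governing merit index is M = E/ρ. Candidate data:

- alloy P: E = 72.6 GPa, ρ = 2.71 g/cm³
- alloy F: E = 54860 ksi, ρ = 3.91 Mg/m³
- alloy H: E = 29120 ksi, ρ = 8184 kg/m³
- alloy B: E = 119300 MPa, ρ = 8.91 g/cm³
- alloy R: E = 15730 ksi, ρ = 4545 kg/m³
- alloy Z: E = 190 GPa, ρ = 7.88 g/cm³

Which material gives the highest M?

alloy F

Putting every candidate on a common basis:
  alloy P: E = 72.60 GPa, ρ = 2710 kg/m³
  alloy F: E = 378.2 GPa, ρ = 3910 kg/m³
  alloy H: E = 200.8 GPa, ρ = 8184 kg/m³
  alloy B: E = 119.3 GPa, ρ = 8910 kg/m³
  alloy R: E = 108.5 GPa, ρ = 4545 kg/m³
  alloy Z: E = 190.0 GPa, ρ = 7880 kg/m³
  alloy F: M = 96.7 MN·m/kg
  alloy P: M = 26.8 MN·m/kg
  alloy H: M = 24.5 MN·m/kg
  alloy Z: M = 24.1 MN·m/kg
  alloy R: M = 23.9 MN·m/kg
  alloy B: M = 13.4 MN·m/kg
Highest index: alloy F.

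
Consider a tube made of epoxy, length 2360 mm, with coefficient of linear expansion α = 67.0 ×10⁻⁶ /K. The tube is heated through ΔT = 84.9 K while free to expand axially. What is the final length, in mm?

2373.4 mm

ΔL = α·L₀·ΔT = 67.0×10⁻⁶ × 2360 mm × 84.90 K = 13.4 mm.
L = L₀ + ΔL = 2360 + 13.4 = 2373.4 mm.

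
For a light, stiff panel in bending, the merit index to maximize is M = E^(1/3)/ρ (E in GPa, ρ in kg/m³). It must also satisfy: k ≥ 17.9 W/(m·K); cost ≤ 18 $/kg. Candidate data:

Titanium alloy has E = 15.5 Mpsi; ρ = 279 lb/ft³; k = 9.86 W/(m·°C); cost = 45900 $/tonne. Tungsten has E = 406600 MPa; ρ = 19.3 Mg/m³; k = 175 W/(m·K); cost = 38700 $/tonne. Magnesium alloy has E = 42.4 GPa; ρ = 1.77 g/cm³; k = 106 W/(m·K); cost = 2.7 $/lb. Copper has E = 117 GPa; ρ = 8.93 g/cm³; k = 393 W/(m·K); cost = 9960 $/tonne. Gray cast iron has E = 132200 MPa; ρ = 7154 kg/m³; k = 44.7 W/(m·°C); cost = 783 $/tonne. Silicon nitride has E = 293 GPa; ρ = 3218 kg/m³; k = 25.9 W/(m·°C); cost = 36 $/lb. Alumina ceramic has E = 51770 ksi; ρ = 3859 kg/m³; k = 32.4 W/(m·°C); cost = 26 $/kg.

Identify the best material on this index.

magnesium alloy

Screen on constraints: k ≥ 17.9 W/(m·K); cost ≤ 18 $/kg. Survivors: magnesium alloy, copper, gray cast iron.
In SI units:
  magnesium alloy: E = 42.40 GPa, ρ = 1770 kg/m³
  copper: E = 117.0 GPa, ρ = 8930 kg/m³
  gray cast iron: E = 132.2 GPa, ρ = 7154 kg/m³
  magnesium alloy: M = 1.97×10⁻³
  gray cast iron: M = 0.712×10⁻³
  copper: M = 0.548×10⁻³
Magnesium alloy has the largest M.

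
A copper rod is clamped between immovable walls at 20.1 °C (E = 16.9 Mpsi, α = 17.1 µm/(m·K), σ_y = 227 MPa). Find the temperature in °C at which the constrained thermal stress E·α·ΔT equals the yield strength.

134 °C

E = 16.9 Mpsi = 116.5 GPa.
E·α·ΔT = 227.0 MPa ⇒ ΔT = 227.0 / (116.5×10³ × 17.1×10⁻⁶) = 113.9 K.
T = 20.1 + 113.9 = 134.0 °C.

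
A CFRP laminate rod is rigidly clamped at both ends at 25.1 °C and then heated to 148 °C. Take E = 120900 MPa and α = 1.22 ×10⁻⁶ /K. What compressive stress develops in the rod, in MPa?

18.1 MPa

E = 120900 MPa = 120.9 GPa.
ΔT = 122.9 K. Constrained thermal stress σ = E·α·ΔT = 120.9×10³ MPa × 1.22×10⁻⁶ × 122.9 = 18.1 MPa (compressive).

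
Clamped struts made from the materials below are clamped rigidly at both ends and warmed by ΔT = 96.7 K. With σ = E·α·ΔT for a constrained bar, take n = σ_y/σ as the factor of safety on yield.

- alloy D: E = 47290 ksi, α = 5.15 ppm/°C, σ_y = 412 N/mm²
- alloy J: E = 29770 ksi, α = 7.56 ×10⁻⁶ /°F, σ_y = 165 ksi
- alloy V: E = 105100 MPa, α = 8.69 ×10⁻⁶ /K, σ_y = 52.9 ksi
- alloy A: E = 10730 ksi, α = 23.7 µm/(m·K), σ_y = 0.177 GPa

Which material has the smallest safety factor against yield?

alloy A

With everything in SI (GPa, ×10⁻⁶/K, MPa):
  alloy D: E = 326.1, α = 5.15, σ_y = 412.0 → σ = 162 MPa, n = 2.54
  alloy J: E = 205.3, α = 13.6, σ_y = 1138 → σ = 270 MPa, n = 4.21
  alloy V: E = 105.1, α = 8.69, σ_y = 364.7 → σ = 88.3 MPa, n = 4.13
  alloy A: E = 73.98, α = 23.7, σ_y = 177.0 → σ = 170 MPa, n = 1.04
Smallest n: alloy A with n = 1.04.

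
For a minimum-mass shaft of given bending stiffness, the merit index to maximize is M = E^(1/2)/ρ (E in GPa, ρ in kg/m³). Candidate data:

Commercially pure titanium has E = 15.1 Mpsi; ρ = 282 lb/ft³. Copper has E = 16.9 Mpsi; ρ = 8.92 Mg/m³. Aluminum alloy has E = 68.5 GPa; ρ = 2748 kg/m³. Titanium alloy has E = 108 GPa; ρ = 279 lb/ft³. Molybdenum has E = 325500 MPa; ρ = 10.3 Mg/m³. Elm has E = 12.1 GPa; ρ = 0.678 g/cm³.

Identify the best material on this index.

elm

Normalizing units and computing the index:
  commercially pure titanium: E = 104.1 GPa, ρ = 4517 kg/m³
  copper: E = 116.5 GPa, ρ = 8920 kg/m³
  aluminum alloy: E = 68.50 GPa, ρ = 2748 kg/m³
  titanium alloy: E = 108.0 GPa, ρ = 4469 kg/m³
  molybdenum: E = 325.5 GPa, ρ = 10300 kg/m³
  elm: E = 12.10 GPa, ρ = 678.0 kg/m³
  elm: M = 5.13×10⁻³
  aluminum alloy: M = 3.01×10⁻³
  titanium alloy: M = 2.33×10⁻³
  commercially pure titanium: M = 2.26×10⁻³
  molybdenum: M = 1.75×10⁻³
  copper: M = 1.21×10⁻³
Highest index: elm.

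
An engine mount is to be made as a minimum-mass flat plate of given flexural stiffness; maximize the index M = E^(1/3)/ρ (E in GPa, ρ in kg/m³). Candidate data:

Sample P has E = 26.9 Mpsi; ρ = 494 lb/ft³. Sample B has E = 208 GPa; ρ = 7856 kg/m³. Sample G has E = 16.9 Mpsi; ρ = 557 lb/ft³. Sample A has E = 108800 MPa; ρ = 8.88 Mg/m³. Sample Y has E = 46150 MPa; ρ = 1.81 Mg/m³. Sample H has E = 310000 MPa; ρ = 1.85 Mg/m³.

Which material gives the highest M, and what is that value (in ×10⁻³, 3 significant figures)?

sample H, M = 3.66×10⁻³

Convert each candidate to consistent units, then evaluate M:
  sample P: E = 185.5 GPa, ρ = 7913 kg/m³
  sample B: E = 208.0 GPa, ρ = 7856 kg/m³
  sample G: E = 116.5 GPa, ρ = 8922 kg/m³
  sample A: E = 108.8 GPa, ρ = 8880 kg/m³
  sample Y: E = 46.15 GPa, ρ = 1810 kg/m³
  sample H: E = 310.0 GPa, ρ = 1850 kg/m³
  sample H: M = 3.66×10⁻³
  sample Y: M = 1.98×10⁻³
  sample B: M = 0.754×10⁻³
  sample P: M = 0.721×10⁻³
  sample G: M = 0.547×10⁻³
  sample A: M = 0.538×10⁻³
Sample H ranks first.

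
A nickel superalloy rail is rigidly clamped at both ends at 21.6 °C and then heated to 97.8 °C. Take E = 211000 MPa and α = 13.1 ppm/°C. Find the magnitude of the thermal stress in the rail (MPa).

211 MPa

E = 211000 MPa = 211.0 GPa.
ΔT = 76.20 K. Constrained thermal stress σ = E·α·ΔT = 211.0×10³ MPa × 13.1×10⁻⁶ × 76.20 = 211 MPa (compressive).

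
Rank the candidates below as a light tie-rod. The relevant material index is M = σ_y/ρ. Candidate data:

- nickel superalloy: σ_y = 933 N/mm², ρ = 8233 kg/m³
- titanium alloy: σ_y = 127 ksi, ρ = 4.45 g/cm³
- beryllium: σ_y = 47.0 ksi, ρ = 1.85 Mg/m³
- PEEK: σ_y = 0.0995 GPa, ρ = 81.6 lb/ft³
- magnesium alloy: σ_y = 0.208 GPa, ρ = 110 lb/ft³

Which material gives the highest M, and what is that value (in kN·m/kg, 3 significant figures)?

titanium alloy, M = 197 kN·m/kg

Normalizing units and computing the index:
  nickel superalloy: σ_y = 933.0 MPa, ρ = 8233 kg/m³
  titanium alloy: σ_y = 875.6 MPa, ρ = 4450 kg/m³
  beryllium: σ_y = 324.1 MPa, ρ = 1850 kg/m³
  PEEK: σ_y = 99.50 MPa, ρ = 1307 kg/m³
  magnesium alloy: σ_y = 208.0 MPa, ρ = 1762 kg/m³
  titanium alloy: M = 197 kN·m/kg
  beryllium: M = 175 kN·m/kg
  magnesium alloy: M = 118 kN·m/kg
  nickel superalloy: M = 113 kN·m/kg
  PEEK: M = 76.1 kN·m/kg
Highest index: titanium alloy.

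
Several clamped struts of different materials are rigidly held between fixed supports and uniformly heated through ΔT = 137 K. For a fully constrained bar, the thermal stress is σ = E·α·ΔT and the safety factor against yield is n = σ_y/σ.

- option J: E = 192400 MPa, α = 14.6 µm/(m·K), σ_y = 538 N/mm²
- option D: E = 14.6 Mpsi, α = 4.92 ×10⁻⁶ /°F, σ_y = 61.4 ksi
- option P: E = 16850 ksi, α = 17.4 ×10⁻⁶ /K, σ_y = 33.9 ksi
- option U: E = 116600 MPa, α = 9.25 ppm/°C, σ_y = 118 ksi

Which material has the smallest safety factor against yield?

option P

Per material, after unit conversion:
  option J: E = 192.4, α = 14.6, σ_y = 538.0 → σ = 385 MPa, n = 1.40
  option D: E = 100.7, α = 8.86, σ_y = 423.3 → σ = 122 MPa, n = 3.47
  option P: E = 116.2, α = 17.4, σ_y = 233.7 → σ = 277 MPa, n = 0.844
  option U: E = 116.6, α = 9.25, σ_y = 813.6 → σ = 148 MPa, n = 5.51
Smallest n: option P with n = 0.844.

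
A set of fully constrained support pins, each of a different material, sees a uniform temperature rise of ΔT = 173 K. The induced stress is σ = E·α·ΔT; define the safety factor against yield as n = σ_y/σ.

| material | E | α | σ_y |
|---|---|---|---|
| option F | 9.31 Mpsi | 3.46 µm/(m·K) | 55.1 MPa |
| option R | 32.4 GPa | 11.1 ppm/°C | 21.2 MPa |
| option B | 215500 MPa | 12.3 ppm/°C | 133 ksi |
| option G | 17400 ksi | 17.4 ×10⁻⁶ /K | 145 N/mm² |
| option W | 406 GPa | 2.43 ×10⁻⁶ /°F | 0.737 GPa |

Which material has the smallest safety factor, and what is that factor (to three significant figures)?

option R, n = 0.341

Converting E to GPa, α to ×10⁻⁶/K, σ_y to MPa, then σ and n for each:
  option F: E = 64.19, α = 3.46, σ_y = 55.10 → σ = 38.4 MPa, n = 1.43
  option R: E = 32.40, α = 11.1, σ_y = 21.20 → σ = 62.2 MPa, n = 0.341
  option B: E = 215.5, α = 12.3, σ_y = 917.0 → σ = 459 MPa, n = 2.00
  option G: E = 120.0, α = 17.4, σ_y = 145.0 → σ = 361 MPa, n = 0.402
  option W: E = 406.0, α = 4.37, σ_y = 737.0 → σ = 307 MPa, n = 2.40
Smallest n: option R with n = 0.341.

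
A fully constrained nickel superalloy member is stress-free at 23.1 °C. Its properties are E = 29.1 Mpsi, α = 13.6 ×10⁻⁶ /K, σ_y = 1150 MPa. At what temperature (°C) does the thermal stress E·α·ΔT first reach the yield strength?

445 °C

E = 29.1 Mpsi = 200.6 GPa.
E·α·ΔT = 1150 MPa ⇒ ΔT = 1150 / (200.6×10³ × 13.6×10⁻⁶) = 421.5 K.
T = 23.1 + 421.5 = 444.6 °C.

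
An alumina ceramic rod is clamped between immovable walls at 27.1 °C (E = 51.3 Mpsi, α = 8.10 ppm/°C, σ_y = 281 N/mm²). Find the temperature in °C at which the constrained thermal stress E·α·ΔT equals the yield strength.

125 °C

E = 51.3 Mpsi = 353.7 GPa.
σ_y = 281 N/mm² = 281.0 MPa.
E·α·ΔT = 281.0 MPa ⇒ ΔT = 281.0 / (353.7×10³ × 8.10×10⁻⁶) = 98.08 K.
T = 27.1 + 98.08 = 125.2 °C.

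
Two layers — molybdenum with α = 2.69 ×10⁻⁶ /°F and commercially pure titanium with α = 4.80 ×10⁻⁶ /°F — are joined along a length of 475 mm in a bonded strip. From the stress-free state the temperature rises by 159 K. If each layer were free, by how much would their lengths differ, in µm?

molybdenum: α = 2.69×10⁻⁶/°F × 9/5 = 4.84×10⁻⁶/K.
commercially pure titanium: α = 4.80×10⁻⁶/°F × 9/5 = 8.64×10⁻⁶/K.
Δα = |4.84 − 8.64|×10⁻⁶/K = 3.80×10⁻⁶/K.
ΔL_mismatch = Δα·L·ΔT = 3.80×10⁻⁶ × 475.0 mm × 159.0 K = 287 µm.

287 µm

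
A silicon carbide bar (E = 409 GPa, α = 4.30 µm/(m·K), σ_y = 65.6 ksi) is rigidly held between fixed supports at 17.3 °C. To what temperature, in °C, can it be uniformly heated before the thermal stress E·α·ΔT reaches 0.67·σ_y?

σ_y = 65.6 ksi = 452.3 MPa.
E·α·ΔT = 303.0 MPa ⇒ ΔT = 303.0 / (409.0×10³ × 4.30×10⁻⁶) = 172.3 K.
T = 17.3 + 172.3 = 189.6 °C.

190 °C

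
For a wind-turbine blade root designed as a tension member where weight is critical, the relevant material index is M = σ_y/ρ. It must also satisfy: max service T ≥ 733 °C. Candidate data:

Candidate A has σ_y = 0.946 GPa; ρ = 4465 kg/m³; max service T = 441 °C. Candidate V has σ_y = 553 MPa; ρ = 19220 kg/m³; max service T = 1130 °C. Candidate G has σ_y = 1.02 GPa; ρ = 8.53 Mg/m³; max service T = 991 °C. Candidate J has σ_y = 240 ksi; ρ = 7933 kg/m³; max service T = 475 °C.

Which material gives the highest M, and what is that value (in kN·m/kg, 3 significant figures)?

Screen on constraints: max service T ≥ 733 °C. Survivors: candidate V, candidate G.
Normalizing units and computing the index:
  candidate V: σ_y = 553.0 MPa, ρ = 19220 kg/m³
  candidate G: σ_y = 1020 MPa, ρ = 8530 kg/m³
  candidate G: M = 120 kN·m/kg
  candidate V: M = 28.8 kN·m/kg
Candidate G ranks first.

candidate G, M = 120 kN·m/kg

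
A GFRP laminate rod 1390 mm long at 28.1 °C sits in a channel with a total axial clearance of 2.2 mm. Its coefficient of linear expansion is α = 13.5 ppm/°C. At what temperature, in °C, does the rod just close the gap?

145 °C

α·L₀·ΔT = 2.2 mm ⇒ ΔT = 2.2 / (13.5×10⁻⁶ × 1390.0) = 117.2 K.
T = 28.1 + 117.2 = 145.3 °C.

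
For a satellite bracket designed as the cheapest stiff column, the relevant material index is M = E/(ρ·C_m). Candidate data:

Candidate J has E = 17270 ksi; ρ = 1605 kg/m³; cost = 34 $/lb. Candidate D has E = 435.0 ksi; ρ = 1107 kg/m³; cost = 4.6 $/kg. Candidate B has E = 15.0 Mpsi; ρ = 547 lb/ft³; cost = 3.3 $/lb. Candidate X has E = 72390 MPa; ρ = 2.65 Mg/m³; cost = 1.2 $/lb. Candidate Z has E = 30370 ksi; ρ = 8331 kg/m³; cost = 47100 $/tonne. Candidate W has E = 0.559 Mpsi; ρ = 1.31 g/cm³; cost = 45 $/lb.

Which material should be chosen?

Normalizing units and computing the index:
  candidate J: E = 119.1 GPa, ρ = 1605 kg/m³, cost = 74.96 $/kg
  candidate D: E = 2.999 GPa, ρ = 1107 kg/m³, cost = 4.600 $/kg
  candidate B: E = 103.4 GPa, ρ = 8762 kg/m³, cost = 7.275 $/kg
  candidate X: E = 72.39 GPa, ρ = 2650 kg/m³, cost = 2.646 $/kg
  candidate Z: E = 209.4 GPa, ρ = 8331 kg/m³, cost = 47.10 $/kg
  candidate W: E = 3.854 GPa, ρ = 1310 kg/m³, cost = 99.21 $/kg
  candidate X: M = 10.3 MN·m per $
  candidate B: M = 1.62 MN·m per $
  candidate J: M = 0.990 MN·m per $
  candidate D: M = 0.589 MN·m per $
  candidate Z: M = 0.534 MN·m per $
  candidate W: M = 0.0297 MN·m per $
Highest index: candidate X.

candidate X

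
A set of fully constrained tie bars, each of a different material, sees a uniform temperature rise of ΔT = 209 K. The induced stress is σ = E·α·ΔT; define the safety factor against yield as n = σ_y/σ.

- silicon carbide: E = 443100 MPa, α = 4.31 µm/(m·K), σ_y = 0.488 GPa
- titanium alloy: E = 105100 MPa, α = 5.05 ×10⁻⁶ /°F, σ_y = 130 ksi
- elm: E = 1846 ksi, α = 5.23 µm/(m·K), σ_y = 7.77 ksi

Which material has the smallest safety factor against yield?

In consistent units (E in GPa, α in ×10⁻⁶/K, σ_y in MPa):
  silicon carbide: E = 443.1, α = 4.31, σ_y = 488.0 → σ = 399 MPa, n = 1.22
  titanium alloy: E = 105.1, α = 9.09, σ_y = 896.3 → σ = 200 MPa, n = 4.49
  elm: E = 12.73, α = 5.23, σ_y = 53.57 → σ = 13.9 MPa, n = 3.85
Silicon carbide has the lowest safety factor, n = 1.22.

silicon carbide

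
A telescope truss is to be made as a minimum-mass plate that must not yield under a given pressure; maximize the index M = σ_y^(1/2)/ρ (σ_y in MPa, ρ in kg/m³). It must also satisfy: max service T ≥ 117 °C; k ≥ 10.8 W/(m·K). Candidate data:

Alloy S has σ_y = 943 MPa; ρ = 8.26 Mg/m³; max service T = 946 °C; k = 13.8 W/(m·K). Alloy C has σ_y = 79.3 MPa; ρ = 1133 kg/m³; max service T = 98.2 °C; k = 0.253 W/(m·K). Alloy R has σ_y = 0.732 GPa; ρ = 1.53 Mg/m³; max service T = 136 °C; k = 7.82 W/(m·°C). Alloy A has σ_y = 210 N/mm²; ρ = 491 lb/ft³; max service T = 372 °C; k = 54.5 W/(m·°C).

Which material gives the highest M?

Screen on constraints: max service T ≥ 117 °C; k ≥ 10.8 W/(m·K). Survivors: alloy S, alloy A.
Convert each candidate to consistent units, then evaluate M:
  alloy S: σ_y = 943.0 MPa, ρ = 8260 kg/m³
  alloy A: σ_y = 210.0 MPa, ρ = 7865 kg/m³
  alloy S: M = 3.72×10⁻³
  alloy A: M = 1.84×10⁻³
The maximum is for alloy S.

alloy S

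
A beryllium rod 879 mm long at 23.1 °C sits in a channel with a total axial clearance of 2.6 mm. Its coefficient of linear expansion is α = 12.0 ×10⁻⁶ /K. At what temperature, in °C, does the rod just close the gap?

270 °C

α·L₀·ΔT = 2.6 mm ⇒ ΔT = 2.6 / (12.0×10⁻⁶ × 879.0) = 246.5 K.
T = 23.1 + 246.5 = 269.6 °C.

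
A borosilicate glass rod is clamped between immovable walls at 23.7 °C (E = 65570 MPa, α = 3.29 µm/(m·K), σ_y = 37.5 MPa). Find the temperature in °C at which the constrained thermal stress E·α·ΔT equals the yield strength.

198 °C

E = 65570 MPa = 65.57 GPa.
E·α·ΔT = 37.50 MPa ⇒ ΔT = 37.50 / (65.57×10³ × 3.29×10⁻⁶) = 173.8 K.
T = 23.7 + 173.8 = 197.5 °C.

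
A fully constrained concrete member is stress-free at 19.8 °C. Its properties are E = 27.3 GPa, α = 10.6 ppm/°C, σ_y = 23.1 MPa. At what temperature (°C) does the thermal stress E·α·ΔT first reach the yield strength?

99.6 °C

E·α·ΔT = 23.10 MPa ⇒ ΔT = 23.10 / (27.30×10³ × 10.6×10⁻⁶) = 79.83 K.
T = 19.8 + 79.83 = 99.63 °C.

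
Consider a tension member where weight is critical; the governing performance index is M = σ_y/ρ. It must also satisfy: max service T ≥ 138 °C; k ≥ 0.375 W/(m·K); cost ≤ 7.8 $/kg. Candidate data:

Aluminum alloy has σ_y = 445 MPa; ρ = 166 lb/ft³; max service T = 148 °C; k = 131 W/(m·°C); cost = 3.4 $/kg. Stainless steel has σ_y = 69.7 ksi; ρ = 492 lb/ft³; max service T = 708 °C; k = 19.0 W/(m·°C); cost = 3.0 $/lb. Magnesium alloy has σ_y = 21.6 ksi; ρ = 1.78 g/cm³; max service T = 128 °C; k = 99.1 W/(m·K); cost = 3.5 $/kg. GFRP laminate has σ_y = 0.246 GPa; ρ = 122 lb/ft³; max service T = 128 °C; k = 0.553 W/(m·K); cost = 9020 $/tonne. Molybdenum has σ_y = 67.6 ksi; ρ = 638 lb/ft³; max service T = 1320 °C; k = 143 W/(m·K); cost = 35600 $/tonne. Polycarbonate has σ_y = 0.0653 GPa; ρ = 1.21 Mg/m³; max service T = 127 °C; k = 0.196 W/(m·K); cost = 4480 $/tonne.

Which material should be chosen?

aluminum alloy

Screen on constraints: max service T ≥ 138 °C; k ≥ 0.375 W/(m·K); cost ≤ 7.8 $/kg. Survivors: aluminum alloy, stainless steel.
Putting every candidate on a common basis:
  aluminum alloy: σ_y = 445.0 MPa, ρ = 2659 kg/m³
  stainless steel: σ_y = 480.6 MPa, ρ = 7881 kg/m³
  aluminum alloy: M = 167 kN·m/kg
  stainless steel: M = 61.0 kN·m/kg
Aluminum alloy ranks first.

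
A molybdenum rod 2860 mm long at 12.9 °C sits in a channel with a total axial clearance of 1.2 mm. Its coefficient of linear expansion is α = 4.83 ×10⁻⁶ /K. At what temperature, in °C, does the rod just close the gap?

α·L₀·ΔT = 1.2 mm ⇒ ΔT = 1.2 / (4.83×10⁻⁶ × 2860.0) = 86.87 K.
T = 12.9 + 86.87 = 99.77 °C.

99.8 °C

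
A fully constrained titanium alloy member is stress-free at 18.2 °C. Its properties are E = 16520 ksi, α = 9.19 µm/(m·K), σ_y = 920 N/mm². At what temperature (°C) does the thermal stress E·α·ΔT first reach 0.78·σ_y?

E = 16520 ksi = 113.9 GPa.
σ_y = 920 N/mm² = 920.0 MPa.
E·α·ΔT = 717.6 MPa ⇒ ΔT = 717.6 / (113.9×10³ × 9.19×10⁻⁶) = 685.5 K.
T = 18.2 + 685.5 = 703.7 °C.

704 °C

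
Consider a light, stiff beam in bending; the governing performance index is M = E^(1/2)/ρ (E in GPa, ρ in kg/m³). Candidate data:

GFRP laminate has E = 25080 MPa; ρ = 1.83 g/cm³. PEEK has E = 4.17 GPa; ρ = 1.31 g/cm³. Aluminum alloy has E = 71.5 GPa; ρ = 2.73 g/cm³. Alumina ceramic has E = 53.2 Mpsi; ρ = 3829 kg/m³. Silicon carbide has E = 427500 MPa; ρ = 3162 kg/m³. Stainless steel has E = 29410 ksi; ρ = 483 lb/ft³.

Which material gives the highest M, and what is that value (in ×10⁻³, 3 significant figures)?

silicon carbide, M = 6.54×10⁻³

In SI units:
  GFRP laminate: E = 25.08 GPa, ρ = 1830 kg/m³
  PEEK: E = 4.170 GPa, ρ = 1310 kg/m³
  aluminum alloy: E = 71.50 GPa, ρ = 2730 kg/m³
  alumina ceramic: E = 366.8 GPa, ρ = 3829 kg/m³
  silicon carbide: E = 427.5 GPa, ρ = 3162 kg/m³
  stainless steel: E = 202.8 GPa, ρ = 7737 kg/m³
  silicon carbide: M = 6.54×10⁻³
  alumina ceramic: M = 5.00×10⁻³
  aluminum alloy: M = 3.10×10⁻³
  GFRP laminate: M = 2.74×10⁻³
  stainless steel: M = 1.84×10⁻³
  PEEK: M = 1.56×10⁻³
Silicon carbide has the largest M.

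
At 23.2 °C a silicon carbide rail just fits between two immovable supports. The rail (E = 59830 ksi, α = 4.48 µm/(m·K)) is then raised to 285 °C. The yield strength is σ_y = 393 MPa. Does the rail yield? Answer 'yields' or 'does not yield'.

E = 59830 ksi = 412.5 GPa.
ΔT = 261.8 K. Constrained thermal stress σ = E·α·ΔT = 412.5×10³ MPa × 4.48×10⁻⁶ × 261.8 = 484 MPa (compressive).
Compare to σ_y = 393 MPa: σ ≥ σ_y, so it yields.

yields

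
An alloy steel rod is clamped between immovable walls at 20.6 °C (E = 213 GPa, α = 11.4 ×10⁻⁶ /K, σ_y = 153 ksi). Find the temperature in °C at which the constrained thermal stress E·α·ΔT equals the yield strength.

455 °C

σ_y = 153 ksi = 1055 MPa.
E·α·ΔT = 1055 MPa ⇒ ΔT = 1055 / (213.0×10³ × 11.4×10⁻⁶) = 434.4 K.
T = 20.6 + 434.4 = 455.0 °C.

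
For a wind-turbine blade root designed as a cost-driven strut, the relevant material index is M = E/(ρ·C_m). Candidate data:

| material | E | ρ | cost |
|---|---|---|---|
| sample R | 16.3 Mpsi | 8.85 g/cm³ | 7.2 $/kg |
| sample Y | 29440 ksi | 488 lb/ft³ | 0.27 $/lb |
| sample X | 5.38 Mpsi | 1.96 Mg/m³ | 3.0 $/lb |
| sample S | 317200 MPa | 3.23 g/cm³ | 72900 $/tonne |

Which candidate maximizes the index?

sample Y

Normalizing units and computing the index:
  sample R: E = 112.4 GPa, ρ = 8850 kg/m³, cost = 7.200 $/kg
  sample Y: E = 203.0 GPa, ρ = 7817 kg/m³, cost = 0.5952 $/kg
  sample X: E = 37.09 GPa, ρ = 1960 kg/m³, cost = 6.614 $/kg
  sample S: E = 317.2 GPa, ρ = 3230 kg/m³, cost = 72.90 $/kg
  sample Y: M = 43.6 MN·m per $
  sample X: M = 2.86 MN·m per $
  sample R: M = 1.76 MN·m per $
  sample S: M = 1.35 MN·m per $
Highest index: sample Y.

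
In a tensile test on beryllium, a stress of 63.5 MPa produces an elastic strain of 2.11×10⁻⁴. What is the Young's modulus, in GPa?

E = σ/ε = 63.5 MPa / 2.11×10⁻⁴ = 300900 MPa = 301 GPa.

301 GPa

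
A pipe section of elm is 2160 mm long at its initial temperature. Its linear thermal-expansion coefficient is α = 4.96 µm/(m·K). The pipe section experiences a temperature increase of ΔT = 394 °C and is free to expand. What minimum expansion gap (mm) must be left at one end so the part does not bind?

4.22 mm

ΔL = α·L₀·ΔT = 4.96×10⁻⁶ × 2160 mm × 394.0 K = 4.22 mm.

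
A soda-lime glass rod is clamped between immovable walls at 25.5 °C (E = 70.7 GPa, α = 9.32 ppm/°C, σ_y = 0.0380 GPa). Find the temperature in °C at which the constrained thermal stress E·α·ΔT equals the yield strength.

σ_y = 0.0380 GPa = 38.00 MPa.
E·α·ΔT = 38.00 MPa ⇒ ΔT = 38.00 / (70.70×10³ × 9.32×10⁻⁶) = 57.67 K.
T = 25.5 + 57.67 = 83.17 °C.

83.2 °C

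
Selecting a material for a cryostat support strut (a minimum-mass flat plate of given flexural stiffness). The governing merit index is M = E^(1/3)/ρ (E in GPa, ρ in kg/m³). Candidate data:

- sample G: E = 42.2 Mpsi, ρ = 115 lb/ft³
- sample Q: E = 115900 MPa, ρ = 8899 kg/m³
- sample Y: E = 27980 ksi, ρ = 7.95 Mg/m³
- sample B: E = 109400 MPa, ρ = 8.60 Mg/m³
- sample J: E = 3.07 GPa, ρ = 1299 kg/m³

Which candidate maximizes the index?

sample G

In SI units:
  sample G: E = 291.0 GPa, ρ = 1842 kg/m³
  sample Q: E = 115.9 GPa, ρ = 8899 kg/m³
  sample Y: E = 192.9 GPa, ρ = 7950 kg/m³
  sample B: E = 109.4 GPa, ρ = 8600 kg/m³
  sample J: E = 3.070 GPa, ρ = 1299 kg/m³
  sample G: M = 3.60×10⁻³
  sample J: M = 1.12×10⁻³
  sample Y: M = 0.727×10⁻³
  sample B: M = 0.556×10⁻³
  sample Q: M = 0.548×10⁻³
Highest index: sample G.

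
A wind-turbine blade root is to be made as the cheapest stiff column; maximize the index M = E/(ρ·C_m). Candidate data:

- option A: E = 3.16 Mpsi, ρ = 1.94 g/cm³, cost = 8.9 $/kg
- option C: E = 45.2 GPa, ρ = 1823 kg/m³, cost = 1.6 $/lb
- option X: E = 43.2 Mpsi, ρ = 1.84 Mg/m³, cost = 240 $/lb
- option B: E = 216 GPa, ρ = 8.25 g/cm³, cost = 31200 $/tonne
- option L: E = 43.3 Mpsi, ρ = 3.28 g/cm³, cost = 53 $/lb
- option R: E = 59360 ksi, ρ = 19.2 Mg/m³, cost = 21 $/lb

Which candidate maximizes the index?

option C

Convert each candidate to consistent units, then evaluate M:
  option A: E = 21.79 GPa, ρ = 1940 kg/m³, cost = 8.900 $/kg
  option C: E = 45.20 GPa, ρ = 1823 kg/m³, cost = 3.527 $/kg
  option X: E = 297.9 GPa, ρ = 1840 kg/m³, cost = 529.1 $/kg
  option B: E = 216.0 GPa, ρ = 8250 kg/m³, cost = 31.20 $/kg
  option L: E = 298.5 GPa, ρ = 3280 kg/m³, cost = 116.8 $/kg
  option R: E = 409.3 GPa, ρ = 19200 kg/m³, cost = 46.30 $/kg
  option C: M = 7.03 MN·m per $
  option A: M = 1.26 MN·m per $
  option B: M = 0.839 MN·m per $
  option L: M = 0.779 MN·m per $
  option R: M = 0.460 MN·m per $
  option X: M = 0.306 MN·m per $
Highest index: option C.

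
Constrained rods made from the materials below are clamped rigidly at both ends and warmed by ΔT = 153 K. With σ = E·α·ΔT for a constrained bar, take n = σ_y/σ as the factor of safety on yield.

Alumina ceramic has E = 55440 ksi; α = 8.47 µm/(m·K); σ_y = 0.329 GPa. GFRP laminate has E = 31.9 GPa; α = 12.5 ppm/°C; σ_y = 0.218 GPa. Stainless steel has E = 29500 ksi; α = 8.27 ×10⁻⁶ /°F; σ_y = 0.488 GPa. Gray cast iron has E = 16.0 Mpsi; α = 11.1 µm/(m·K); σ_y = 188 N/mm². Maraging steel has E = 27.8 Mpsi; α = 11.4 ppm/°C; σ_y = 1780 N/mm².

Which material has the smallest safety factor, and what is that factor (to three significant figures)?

alumina ceramic, n = 0.664

With everything in SI (GPa, ×10⁻⁶/K, MPa):
  alumina ceramic: E = 382.2, α = 8.47, σ_y = 329.0 → σ = 495 MPa, n = 0.664
  GFRP laminate: E = 31.90, α = 12.5, σ_y = 218.0 → σ = 61.0 MPa, n = 3.57
  stainless steel: E = 203.4, α = 14.9, σ_y = 488.0 → σ = 463 MPa, n = 1.05
  gray cast iron: E = 110.3, α = 11.1, σ_y = 188.0 → σ = 187 MPa, n = 1.00
  maraging steel: E = 191.7, α = 11.4, σ_y = 1780 → σ = 334 MPa, n = 5.32
Alumina ceramic has the lowest safety factor, n = 0.664.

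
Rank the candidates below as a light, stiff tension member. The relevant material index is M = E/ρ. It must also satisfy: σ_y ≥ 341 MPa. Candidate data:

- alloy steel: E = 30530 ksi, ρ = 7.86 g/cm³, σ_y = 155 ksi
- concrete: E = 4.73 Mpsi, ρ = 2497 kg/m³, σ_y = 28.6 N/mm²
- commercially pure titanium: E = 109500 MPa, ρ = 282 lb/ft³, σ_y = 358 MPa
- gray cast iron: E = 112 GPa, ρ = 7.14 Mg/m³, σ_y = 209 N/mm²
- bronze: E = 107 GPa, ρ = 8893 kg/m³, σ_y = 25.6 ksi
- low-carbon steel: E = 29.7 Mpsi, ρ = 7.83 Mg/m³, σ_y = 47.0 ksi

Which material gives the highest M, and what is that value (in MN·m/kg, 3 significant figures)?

Screen on constraints: σ_y ≥ 341 MPa. Survivors: alloy steel, commercially pure titanium.
Normalizing units and computing the index:
  alloy steel: E = 210.5 GPa, ρ = 7860 kg/m³
  commercially pure titanium: E = 109.5 GPa, ρ = 4517 kg/m³
  alloy steel: M = 26.8 MN·m/kg
  commercially pure titanium: M = 24.2 MN·m/kg
Alloy steel ranks first.

alloy steel, M = 26.8 MN·m/kg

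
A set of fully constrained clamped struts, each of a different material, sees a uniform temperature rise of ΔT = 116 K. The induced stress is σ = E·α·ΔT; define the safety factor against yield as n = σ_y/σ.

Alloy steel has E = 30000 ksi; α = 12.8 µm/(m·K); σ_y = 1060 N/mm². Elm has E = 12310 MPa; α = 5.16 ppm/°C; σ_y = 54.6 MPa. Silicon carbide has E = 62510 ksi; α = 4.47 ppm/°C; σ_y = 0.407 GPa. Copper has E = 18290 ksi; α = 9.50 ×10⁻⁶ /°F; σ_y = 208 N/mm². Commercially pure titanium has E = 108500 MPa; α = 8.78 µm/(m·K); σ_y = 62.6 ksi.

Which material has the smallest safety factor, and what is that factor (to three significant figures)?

copper, n = 0.832

In consistent units (E in GPa, α in ×10⁻⁶/K, σ_y in MPa):
  alloy steel: E = 206.8, α = 12.8, σ_y = 1060 → σ = 307 MPa, n = 3.45
  elm: E = 12.31, α = 5.16, σ_y = 54.60 → σ = 7.37 MPa, n = 7.41
  silicon carbide: E = 431.0, α = 4.47, σ_y = 407.0 → σ = 223 MPa, n = 1.82
  copper: E = 126.1, α = 17.1, σ_y = 208.0 → σ = 250 MPa, n = 0.832
  commercially pure titanium: E = 108.5, α = 8.78, σ_y = 431.6 → σ = 111 MPa, n = 3.91
Copper has the lowest safety factor, n = 0.832.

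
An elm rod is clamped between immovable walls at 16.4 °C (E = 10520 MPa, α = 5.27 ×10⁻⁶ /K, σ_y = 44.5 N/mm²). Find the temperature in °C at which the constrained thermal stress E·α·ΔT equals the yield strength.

E = 10520 MPa = 10.52 GPa.
σ_y = 44.5 N/mm² = 44.50 MPa.
E·α·ΔT = 44.50 MPa ⇒ ΔT = 44.50 / (10.52×10³ × 5.27×10⁻⁶) = 802.7 K.
T = 16.4 + 802.7 = 819.1 °C.

819 °C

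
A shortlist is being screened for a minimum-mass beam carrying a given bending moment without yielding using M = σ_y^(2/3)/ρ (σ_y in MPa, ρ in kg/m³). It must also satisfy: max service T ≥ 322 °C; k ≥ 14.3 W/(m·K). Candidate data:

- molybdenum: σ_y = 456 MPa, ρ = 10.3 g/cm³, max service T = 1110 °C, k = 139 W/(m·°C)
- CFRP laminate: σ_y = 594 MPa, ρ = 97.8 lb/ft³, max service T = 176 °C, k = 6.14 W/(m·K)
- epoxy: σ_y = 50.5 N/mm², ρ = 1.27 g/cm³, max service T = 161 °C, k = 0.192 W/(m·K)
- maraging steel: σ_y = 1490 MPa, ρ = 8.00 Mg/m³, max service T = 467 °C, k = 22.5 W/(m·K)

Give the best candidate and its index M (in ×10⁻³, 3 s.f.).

maraging steel, M = 16.3×10⁻³

Screen on constraints: max service T ≥ 322 °C; k ≥ 14.3 W/(m·K). Survivors: molybdenum, maraging steel.
After converting to SI:
  molybdenum: σ_y = 456.0 MPa, ρ = 10300 kg/m³
  maraging steel: σ_y = 1490 MPa, ρ = 8000 kg/m³
  maraging steel: M = 16.3×10⁻³
  molybdenum: M = 5.75×10⁻³
The maximum is for maraging steel.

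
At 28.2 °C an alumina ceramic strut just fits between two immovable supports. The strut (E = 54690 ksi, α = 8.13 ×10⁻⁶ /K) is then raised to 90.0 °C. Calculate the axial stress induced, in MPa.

E = 54690 ksi = 377.1 GPa.
ΔT = 61.80 K. Constrained thermal stress σ = E·α·ΔT = 377.1×10³ MPa × 8.13×10⁻⁶ × 61.80 = 189 MPa (compressive).

189 MPa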